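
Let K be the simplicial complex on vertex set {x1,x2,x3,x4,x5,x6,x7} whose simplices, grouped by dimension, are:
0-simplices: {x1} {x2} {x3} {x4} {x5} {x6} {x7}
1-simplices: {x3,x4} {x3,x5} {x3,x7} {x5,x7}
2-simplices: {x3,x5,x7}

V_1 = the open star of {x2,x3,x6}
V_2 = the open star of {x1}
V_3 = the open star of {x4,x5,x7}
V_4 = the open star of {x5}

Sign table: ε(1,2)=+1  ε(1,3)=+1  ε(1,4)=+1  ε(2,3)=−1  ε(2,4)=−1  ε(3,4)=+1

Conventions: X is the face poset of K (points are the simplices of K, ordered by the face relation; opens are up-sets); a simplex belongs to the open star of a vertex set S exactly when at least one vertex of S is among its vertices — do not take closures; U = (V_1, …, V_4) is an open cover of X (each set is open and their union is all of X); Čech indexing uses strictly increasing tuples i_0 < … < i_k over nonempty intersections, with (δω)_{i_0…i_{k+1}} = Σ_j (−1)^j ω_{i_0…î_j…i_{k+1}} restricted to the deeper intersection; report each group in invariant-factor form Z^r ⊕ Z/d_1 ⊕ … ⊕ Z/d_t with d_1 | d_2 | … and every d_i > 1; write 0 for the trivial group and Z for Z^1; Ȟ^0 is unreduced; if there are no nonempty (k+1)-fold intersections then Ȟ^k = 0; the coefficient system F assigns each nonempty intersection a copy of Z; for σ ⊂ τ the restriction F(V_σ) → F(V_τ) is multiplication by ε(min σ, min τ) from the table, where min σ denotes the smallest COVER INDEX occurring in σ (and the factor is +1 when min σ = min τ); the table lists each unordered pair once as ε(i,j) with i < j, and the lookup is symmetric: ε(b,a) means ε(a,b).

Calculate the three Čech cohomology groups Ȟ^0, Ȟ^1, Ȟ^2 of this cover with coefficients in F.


intersection data:
  V1={{x2},{x3},{x6},{x3,x4},{x3,x5},{x3,x7},{x3,x5,x7}} V2={{x1}} V3={{x4},{x5},{x7},{x3,x4},{x3,x5},{x3,x7},{x5,x7},{x3,x5,x7}} V4={{x5},{x3,x5},{x5,x7},{x3,x5,x7}}
  V13={{x3,x4},{x3,x5},{x3,x7},{x3,x5,x7}} V14={{x3,x5},{x3,x5,x7}} V34={{x5},{x3,x5},{x5,x7},{x3,x5,x7}}
  V134={{x3,x5},{x3,x5,x7}}
C dims 4,3,1; δ0: rk 2, SNF 1^2; δ1: rk 1, SNF 1^1
Ȟ^0 = (4 − 2) − 0 = 2, so Ȟ^0 ≅ Z^2
Ȟ^1 = (3 − 1) − 2 = 0, so Ȟ^1 ≅ 0
Ȟ^2 = (1 − 0) − 1 = 0, so Ȟ^2 ≅ 0

Ȟ^0 ≅ Z^2, Ȟ^1 ≅ 0 and Ȟ^2 ≅ 0


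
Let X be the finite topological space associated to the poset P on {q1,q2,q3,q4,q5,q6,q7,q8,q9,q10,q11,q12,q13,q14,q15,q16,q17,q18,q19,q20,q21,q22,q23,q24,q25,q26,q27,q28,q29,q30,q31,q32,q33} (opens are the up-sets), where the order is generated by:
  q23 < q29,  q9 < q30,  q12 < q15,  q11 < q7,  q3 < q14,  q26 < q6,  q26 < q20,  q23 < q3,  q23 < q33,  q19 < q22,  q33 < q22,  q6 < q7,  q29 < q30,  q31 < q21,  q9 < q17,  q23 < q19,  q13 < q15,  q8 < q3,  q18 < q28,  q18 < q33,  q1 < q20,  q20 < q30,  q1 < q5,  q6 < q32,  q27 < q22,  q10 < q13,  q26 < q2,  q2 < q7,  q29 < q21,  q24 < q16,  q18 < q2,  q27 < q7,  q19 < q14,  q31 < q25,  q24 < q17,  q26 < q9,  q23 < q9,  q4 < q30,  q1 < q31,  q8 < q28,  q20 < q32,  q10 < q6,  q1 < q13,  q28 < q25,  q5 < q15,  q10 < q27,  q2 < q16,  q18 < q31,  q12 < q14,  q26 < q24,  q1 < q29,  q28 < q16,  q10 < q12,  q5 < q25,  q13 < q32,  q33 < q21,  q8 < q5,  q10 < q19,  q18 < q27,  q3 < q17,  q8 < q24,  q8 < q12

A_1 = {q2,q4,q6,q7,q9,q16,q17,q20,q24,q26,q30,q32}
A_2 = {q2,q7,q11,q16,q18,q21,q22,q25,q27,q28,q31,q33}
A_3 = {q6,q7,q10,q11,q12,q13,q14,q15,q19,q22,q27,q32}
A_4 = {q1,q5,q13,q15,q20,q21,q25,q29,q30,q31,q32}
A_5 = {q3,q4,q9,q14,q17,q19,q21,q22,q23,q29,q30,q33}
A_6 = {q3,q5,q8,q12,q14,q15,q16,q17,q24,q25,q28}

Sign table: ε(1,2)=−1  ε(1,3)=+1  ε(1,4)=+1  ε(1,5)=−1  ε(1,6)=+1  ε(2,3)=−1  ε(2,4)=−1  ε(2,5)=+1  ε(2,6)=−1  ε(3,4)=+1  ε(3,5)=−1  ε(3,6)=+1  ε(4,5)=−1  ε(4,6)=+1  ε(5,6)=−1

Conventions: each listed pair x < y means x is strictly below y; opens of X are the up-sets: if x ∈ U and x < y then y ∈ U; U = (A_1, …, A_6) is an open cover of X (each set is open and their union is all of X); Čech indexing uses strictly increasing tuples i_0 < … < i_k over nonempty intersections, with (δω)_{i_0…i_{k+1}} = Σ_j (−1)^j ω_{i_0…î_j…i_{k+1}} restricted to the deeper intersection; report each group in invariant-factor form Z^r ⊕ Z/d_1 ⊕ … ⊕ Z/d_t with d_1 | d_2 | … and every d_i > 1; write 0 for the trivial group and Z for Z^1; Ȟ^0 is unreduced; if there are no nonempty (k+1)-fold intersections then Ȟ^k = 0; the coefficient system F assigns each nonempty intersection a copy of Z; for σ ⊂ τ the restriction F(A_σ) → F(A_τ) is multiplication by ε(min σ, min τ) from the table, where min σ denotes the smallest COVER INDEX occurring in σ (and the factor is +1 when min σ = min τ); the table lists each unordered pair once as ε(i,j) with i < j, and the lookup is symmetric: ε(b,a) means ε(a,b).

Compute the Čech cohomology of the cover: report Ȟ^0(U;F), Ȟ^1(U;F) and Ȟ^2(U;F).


nonempty overlaps:
  A12={q2,q7,q16} A13={q6,q7,q32} A14={q20,q30,q32} A15={q4,q9,q17,q30} A16={q16,q17,q24} A23={q7,q11,q22,q27} A24={q21,q25,q31} A25={q21,q22,q33} A26={q16,q25,q28} A34={q13,q15,q32} A35={q14,q19,q22} A36={q12,q14,q15} A45={q21,q29,q30} A46={q5,q15,q25} A56={q3,q14,q17}
  A123={q7} A126={q16} A134={q32} A145={q30} A156={q17} A235={q22} A245={q21} A246={q25} A346={q15} A356={q14}
C dims 6,15,10; δ0: rk 5, SNF 1^5; δ1: rk 10, SNF 1^9·2
degree 0: 6−5−0 = 1 → Ȟ^0 ≅ Z
degree 1: 15−10−5 = 0 → Ȟ^1 ≅ 0
degree 2: 10−0−10 = 0 plus torsion [2] → Ȟ^2 ≅ Z/2

Ȟ^0 ≅ Z, Ȟ^1 ≅ 0 and Ȟ^2 ≅ Z/2


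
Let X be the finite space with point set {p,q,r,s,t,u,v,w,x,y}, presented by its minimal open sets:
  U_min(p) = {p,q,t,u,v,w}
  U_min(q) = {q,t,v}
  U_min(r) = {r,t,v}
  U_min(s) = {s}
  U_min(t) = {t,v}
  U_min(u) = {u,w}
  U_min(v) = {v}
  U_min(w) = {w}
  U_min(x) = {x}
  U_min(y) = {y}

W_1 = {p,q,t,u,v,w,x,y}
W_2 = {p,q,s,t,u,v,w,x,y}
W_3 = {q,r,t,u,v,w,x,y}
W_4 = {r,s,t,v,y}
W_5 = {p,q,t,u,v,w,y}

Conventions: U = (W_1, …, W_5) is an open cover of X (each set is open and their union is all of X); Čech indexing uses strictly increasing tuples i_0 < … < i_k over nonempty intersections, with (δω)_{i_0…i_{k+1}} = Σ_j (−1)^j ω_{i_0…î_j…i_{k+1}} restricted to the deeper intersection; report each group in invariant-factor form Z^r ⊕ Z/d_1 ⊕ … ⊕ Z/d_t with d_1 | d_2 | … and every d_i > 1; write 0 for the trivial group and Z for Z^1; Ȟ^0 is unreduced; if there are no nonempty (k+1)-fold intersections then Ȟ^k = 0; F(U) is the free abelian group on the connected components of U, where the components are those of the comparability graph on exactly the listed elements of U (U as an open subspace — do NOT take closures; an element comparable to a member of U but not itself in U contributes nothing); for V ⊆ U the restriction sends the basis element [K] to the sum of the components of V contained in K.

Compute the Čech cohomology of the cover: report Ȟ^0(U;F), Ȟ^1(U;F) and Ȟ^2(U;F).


nonempty overlaps:
  W12={p,q,t,u,v,w,x,y} W13={q,t,u,v,w,x,y} W14={t,v,y} W15={p,q,t,u,v,w,y} W23={q,t,u,v,w,x,y} W24={s,t,v,y} W25={p,q,t,u,v,w,y} W34={r,t,v,y} W35={q,t,u,v,w,y} W45={t,v,y}
  W123={q,t,u,v,w,x,y} W124={t,v,y} W125={p,q,t,u,v,w,y} W134={t,v,y} W135={q,t,u,v,w,y} W145={t,v,y} W234={t,v,y} W235={q,t,u,v,w,y} W245={t,v,y} W345={t,v,y}
  W1234={t,v,y} W1235={q,t,u,v,w,y} W1245={t,v,y} W1345={t,v,y} W2345={t,v,y}
  W12345={t,v,y}
components per intersection:
  W1: {p,q,t,u,v,w} {x} {y}
  W2: {p,q,t,u,v,w} {s} {x} {y}
  W3: {q,r,t,v} {u,w} {x} {y}
  W4: {r,t,v} {s} {y}
  W5: {p,q,t,u,v,w} {y}
  W12: {p,q,t,u,v,w} {x} {y}
  W13: {q,t,v} {u,w} {x} {y}
  W14: {t,v} {y}
  W15: {p,q,t,u,v,w} {y}
  W23: {q,t,v} {u,w} {x} {y}
  W24: {s} {t,v} {y}
  W25: {p,q,t,u,v,w} {y}
  W34: {r,t,v} {y}
  W35: {q,t,v} {u,w} {y}
  W45: {t,v} {y}
  W123: {q,t,v} {u,w} {x} {y}
  W124: {t,v} {y}
  W125: {p,q,t,u,v,w} {y}
  W134: {t,v} {y}
  W135: {q,t,v} {u,w} {y}
  W145: {t,v} {y}
  W234: {t,v} {y}
  W235: {q,t,v} {u,w} {y}
  W245: {t,v} {y}
  W345: {t,v} {y}
  W1234: {t,v} {y}
  W1235: {q,t,v} {u,w} {y}
  W1245: {t,v} {y}
  W1345: {t,v} {y}
  W2345: {t,v} {y}
  W12345: {t,v} {y}
C dims 16,27,24,11; δ0: rk 12, SNF 1^12; δ1: rk 15, SNF 1^15; δ2: rk 9, SNF 1^9
degree 0: 16−12−0 = 4 → Ȟ^0 ≅ Z^4
degree 1: 27−15−12 = 0 → Ȟ^1 ≅ 0
degree 2: 24−9−15 = 0 → Ȟ^2 ≅ 0

Ȟ^0 = Z^4; Ȟ^1 = 0; Ȟ^2 = 0


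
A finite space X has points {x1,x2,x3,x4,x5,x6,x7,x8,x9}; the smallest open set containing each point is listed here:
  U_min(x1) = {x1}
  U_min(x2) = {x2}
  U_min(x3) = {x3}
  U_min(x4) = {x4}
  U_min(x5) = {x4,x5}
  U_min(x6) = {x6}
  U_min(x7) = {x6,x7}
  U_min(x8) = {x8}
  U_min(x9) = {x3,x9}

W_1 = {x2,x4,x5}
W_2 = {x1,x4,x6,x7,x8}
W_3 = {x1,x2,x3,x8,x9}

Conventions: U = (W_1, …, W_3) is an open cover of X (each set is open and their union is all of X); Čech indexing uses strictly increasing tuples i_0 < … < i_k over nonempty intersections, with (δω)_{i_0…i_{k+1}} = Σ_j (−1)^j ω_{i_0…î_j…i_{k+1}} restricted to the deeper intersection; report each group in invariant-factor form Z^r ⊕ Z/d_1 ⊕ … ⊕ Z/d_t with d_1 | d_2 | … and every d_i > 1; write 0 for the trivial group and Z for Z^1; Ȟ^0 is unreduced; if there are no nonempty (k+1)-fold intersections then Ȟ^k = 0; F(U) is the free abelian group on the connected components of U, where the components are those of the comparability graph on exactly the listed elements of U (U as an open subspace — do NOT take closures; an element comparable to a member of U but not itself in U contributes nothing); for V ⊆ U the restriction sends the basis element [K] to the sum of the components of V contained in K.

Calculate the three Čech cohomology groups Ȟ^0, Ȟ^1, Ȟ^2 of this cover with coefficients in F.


nerve simplices:
  W12={x4} W13={x2} W23={x1,x8}
components per intersection:
  W1: {x2} {x4,x5}
  W2: {x1} {x4} {x6,x7} {x8}
  W3: {x1} {x2} {x3,x9} {x8}
  W12: {x4}
  W13: {x2}
  W23: {x1} {x8}
C dims 10,4; δ0: rk 4, SNF 1^4
degree 0: 10−4−0 = 6 → Ȟ^0 ≅ Z^6
degree 1: 4−0−4 = 0 → Ȟ^1 ≅ 0
degree 2: 0−0−0 = 0 → Ȟ^2 ≅ 0

Ȟ^0(U;F) ≅ Z^6,  Ȟ^1(U;F) ≅ 0,  Ȟ^2(U;F) ≅ 0


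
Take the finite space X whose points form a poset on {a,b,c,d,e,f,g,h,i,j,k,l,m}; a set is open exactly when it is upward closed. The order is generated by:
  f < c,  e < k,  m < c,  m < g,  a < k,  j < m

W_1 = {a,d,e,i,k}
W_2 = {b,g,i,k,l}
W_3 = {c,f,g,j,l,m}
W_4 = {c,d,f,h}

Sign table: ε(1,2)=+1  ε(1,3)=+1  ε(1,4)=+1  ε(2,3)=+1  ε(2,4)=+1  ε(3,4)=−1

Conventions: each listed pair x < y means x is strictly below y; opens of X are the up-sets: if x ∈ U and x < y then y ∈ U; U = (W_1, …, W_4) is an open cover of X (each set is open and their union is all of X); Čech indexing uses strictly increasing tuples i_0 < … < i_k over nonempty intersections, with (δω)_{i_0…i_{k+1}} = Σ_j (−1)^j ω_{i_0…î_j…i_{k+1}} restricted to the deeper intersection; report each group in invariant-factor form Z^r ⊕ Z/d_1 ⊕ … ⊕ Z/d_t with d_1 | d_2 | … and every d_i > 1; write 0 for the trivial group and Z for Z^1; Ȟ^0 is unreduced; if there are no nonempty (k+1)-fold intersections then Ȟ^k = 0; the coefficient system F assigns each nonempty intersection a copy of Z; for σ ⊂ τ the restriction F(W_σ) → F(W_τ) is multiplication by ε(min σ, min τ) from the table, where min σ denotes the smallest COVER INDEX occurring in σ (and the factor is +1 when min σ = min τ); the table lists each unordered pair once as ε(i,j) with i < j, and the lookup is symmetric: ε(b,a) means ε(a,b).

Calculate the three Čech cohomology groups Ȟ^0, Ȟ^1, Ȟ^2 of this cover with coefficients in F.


nerve simplices:
  W12={i,k} W14={d} W23={g,l} W34={c,f}
C dims 4,4; δ0: rk 4, SNF 1^3·2
degree 0: 4−4−0 = 0 → Ȟ^0 ≅ 0
degree 1: 4−0−4 = 0 plus torsion [2] → Ȟ^1 ≅ Z/2
degree 2: 0−0−0 = 0 → Ȟ^2 ≅ 0

Ȟ^0(U;F) ≅ 0,  Ȟ^1(U;F) ≅ Z/2,  Ȟ^2(U;F) ≅ 0


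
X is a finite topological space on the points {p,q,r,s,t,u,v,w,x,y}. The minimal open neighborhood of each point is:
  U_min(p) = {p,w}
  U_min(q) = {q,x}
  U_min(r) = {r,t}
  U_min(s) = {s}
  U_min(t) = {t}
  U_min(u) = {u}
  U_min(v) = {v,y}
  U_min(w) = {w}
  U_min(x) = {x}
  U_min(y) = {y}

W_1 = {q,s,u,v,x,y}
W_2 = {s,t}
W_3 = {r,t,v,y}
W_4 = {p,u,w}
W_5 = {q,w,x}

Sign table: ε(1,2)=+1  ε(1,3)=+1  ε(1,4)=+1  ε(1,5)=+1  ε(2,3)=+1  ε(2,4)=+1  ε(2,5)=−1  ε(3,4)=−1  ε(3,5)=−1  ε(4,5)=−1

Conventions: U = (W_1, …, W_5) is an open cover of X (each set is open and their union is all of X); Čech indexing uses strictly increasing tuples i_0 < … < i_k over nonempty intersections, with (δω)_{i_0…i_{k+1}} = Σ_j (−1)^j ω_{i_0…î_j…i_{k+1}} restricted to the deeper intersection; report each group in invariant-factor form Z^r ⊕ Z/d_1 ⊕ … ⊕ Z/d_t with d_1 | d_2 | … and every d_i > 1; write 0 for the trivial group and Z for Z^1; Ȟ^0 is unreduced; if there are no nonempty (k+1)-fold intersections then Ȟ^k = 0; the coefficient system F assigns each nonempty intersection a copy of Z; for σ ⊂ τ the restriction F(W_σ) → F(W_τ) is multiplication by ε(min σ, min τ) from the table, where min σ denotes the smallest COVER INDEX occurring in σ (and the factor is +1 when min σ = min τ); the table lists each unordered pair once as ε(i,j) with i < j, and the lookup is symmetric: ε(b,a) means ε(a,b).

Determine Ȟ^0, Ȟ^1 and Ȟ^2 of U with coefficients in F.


nonempty intersections:
  W12={s} W13={v,y} W14={u} W15={q,x} W23={t} W45={w}
C dims 5,6; δ0: rk 5, SNF 1^4·2
Ȟ^0: (5−5)−0=0 ⇒ 0
Ȟ^1: (6−0)−5=1 plus torsion [2] ⇒ Z ⊕ Z/2
Ȟ^2: (0−0)−0=0 ⇒ 0

Ȟ^0 ≅ 0, Ȟ^1 ≅ Z ⊕ Z/2, Ȟ^2 ≅ 0


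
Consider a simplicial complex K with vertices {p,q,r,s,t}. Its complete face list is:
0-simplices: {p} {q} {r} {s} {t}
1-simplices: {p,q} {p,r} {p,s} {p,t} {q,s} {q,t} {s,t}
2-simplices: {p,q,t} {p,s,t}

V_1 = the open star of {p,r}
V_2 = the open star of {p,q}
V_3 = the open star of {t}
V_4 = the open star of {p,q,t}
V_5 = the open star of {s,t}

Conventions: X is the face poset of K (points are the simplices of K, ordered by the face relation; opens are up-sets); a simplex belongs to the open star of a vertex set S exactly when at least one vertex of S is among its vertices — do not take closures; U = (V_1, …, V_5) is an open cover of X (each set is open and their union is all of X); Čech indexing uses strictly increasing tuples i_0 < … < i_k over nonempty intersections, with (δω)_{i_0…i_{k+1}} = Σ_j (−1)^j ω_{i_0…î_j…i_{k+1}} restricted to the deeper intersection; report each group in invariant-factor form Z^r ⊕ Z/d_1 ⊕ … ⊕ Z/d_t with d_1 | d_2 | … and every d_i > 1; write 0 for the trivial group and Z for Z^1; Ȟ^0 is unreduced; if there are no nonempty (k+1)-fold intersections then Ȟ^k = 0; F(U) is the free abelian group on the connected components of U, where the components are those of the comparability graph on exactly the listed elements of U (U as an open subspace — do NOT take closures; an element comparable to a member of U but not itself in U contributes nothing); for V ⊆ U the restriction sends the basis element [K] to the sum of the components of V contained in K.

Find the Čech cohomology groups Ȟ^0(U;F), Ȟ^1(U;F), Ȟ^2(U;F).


nonempty intersections:
  V1={{p},{r},{p,q},{p,r},{p,s},{p,t},{p,q,t},{p,s,t}} V2={{p},{q},{p,q},{p,r},{p,s},{p,t},{q,s},{q,t},{p,q,t},{p,s,t}} V3={{t},{p,t},{q,t},{s,t},{p,q,t},{p,s,t}} V4={{p},{q},{t},{p,q},{p,r},{p,s},{p,t},{q,s},{q,t},{s,t},{p,q,t},{p,s,t}} V5={{s},{t},{p,s},{p,t},{q,s},{q,t},{s,t},{p,q,t},{p,s,t}}
  V12={{p},{p,q},{p,r},{p,s},{p,t},{p,q,t},{p,s,t}} V13={{p,t},{p,q,t},{p,s,t}} V14={{p},{p,q},{p,r},{p,s},{p,t},{p,q,t},{p,s,t}} V15={{p,s},{p,t},{p,q,t},{p,s,t}} V23={{p,t},{q,t},{p,q,t},{p,s,t}} V24={{p},{q},{p,q},{p,r},{p,s},{p,t},{q,s},{q,t},{p,q,t},{p,s,t}} V25={{p,s},{p,t},{q,s},{q,t},{p,q,t},{p,s,t}} V34={{t},{p,t},{q,t},{s,t},{p,q,t},{p,s,t}} V35={{t},{p,t},{q,t},{s,t},{p,q,t},{p,s,t}} V45={{t},{p,s},{p,t},{q,s},{q,t},{s,t},{p,q,t},{p,s,t}}
  V123={{p,t},{p,q,t},{p,s,t}} V124={{p},{p,q},{p,r},{p,s},{p,t},{p,q,t},{p,s,t}} V125={{p,s},{p,t},{p,q,t},{p,s,t}} V134={{p,t},{p,q,t},{p,s,t}} V135={{p,t},{p,q,t},{p,s,t}} V145={{p,s},{p,t},{p,q,t},{p,s,t}} V234={{p,t},{q,t},{p,q,t},{p,s,t}} V235={{p,t},{q,t},{p,q,t},{p,s,t}} V245={{p,s},{p,t},{q,s},{q,t},{p,q,t},{p,s,t}} V345={{t},{p,t},{q,t},{s,t},{p,q,t},{p,s,t}}
  V1234={{p,t},{p,q,t},{p,s,t}} V1235={{p,t},{p,q,t},{p,s,t}} V1245={{p,s},{p,t},{p,q,t},{p,s,t}} V1345={{p,t},{p,q,t},{p,s,t}} V2345={{p,t},{q,t},{p,q,t},{p,s,t}}
  V12345={{p,t},{p,q,t},{p,s,t}}
components per intersection:
  V1: {{p},{r},{p,q},{p,r},{p,s},{p,t},{p,q,t},{p,s,t}}
  V2: {{p},{q},{p,q},{p,r},{p,s},{p,t},{q,s},{q,t},{p,q,t},{p,s,t}}
  V3: {{t},{p,t},{q,t},{s,t},{p,q,t},{p,s,t}}
  V4: {{p},{q},{t},{p,q},{p,r},{p,s},{p,t},{q,s},{q,t},{s,t},{p,q,t},{p,s,t}}
  V5: {{s},{t},{p,s},{p,t},{q,s},{q,t},{s,t},{p,q,t},{p,s,t}}
  V12: {{p},{p,q},{p,r},{p,s},{p,t},{p,q,t},{p,s,t}}
  V13: {{p,t},{p,q,t},{p,s,t}}
  V14: {{p},{p,q},{p,r},{p,s},{p,t},{p,q,t},{p,s,t}}
  V15: {{p,s},{p,t},{p,q,t},{p,s,t}}
  V23: {{p,t},{q,t},{p,q,t},{p,s,t}}
  V24: {{p},{q},{p,q},{p,r},{p,s},{p,t},{q,s},{q,t},{p,q,t},{p,s,t}}
  V25: {{p,s},{p,t},{q,t},{p,q,t},{p,s,t}} {{q,s}}
  V34: {{t},{p,t},{q,t},{s,t},{p,q,t},{p,s,t}}
  V35: {{t},{p,t},{q,t},{s,t},{p,q,t},{p,s,t}}
  V45: {{t},{p,s},{p,t},{q,t},{s,t},{p,q,t},{p,s,t}} {{q,s}}
  V123: {{p,t},{p,q,t},{p,s,t}}
  V124: {{p},{p,q},{p,r},{p,s},{p,t},{p,q,t},{p,s,t}}
  V125: {{p,s},{p,t},{p,q,t},{p,s,t}}
  V134: {{p,t},{p,q,t},{p,s,t}}
  V135: {{p,t},{p,q,t},{p,s,t}}
  V145: {{p,s},{p,t},{p,q,t},{p,s,t}}
  V234: {{p,t},{q,t},{p,q,t},{p,s,t}}
  V235: {{p,t},{q,t},{p,q,t},{p,s,t}}
  V245: {{p,s},{p,t},{q,t},{p,q,t},{p,s,t}} {{q,s}}
  V345: {{t},{p,t},{q,t},{s,t},{p,q,t},{p,s,t}}
  V1234: {{p,t},{p,q,t},{p,s,t}}
  V1235: {{p,t},{p,q,t},{p,s,t}}
  V1245: {{p,s},{p,t},{p,q,t},{p,s,t}}
  V1345: {{p,t},{p,q,t},{p,s,t}}
  V2345: {{p,t},{q,t},{p,q,t},{p,s,t}}
  V12345: {{p,t},{p,q,t},{p,s,t}}
C dims 5,12,11,5; δ0: rk 4, SNF 1^4; δ1: rk 7, SNF 1^7; δ2: rk 4, SNF 1^4
Ȟ^0: (5−4)−0=1 ⇒ Z
Ȟ^1: (12−7)−4=1 ⇒ Z
Ȟ^2: (11−4)−7=0 ⇒ 0

Ȟ^0 ≅ Z, Ȟ^1 ≅ Z, Ȟ^2 ≅ 0


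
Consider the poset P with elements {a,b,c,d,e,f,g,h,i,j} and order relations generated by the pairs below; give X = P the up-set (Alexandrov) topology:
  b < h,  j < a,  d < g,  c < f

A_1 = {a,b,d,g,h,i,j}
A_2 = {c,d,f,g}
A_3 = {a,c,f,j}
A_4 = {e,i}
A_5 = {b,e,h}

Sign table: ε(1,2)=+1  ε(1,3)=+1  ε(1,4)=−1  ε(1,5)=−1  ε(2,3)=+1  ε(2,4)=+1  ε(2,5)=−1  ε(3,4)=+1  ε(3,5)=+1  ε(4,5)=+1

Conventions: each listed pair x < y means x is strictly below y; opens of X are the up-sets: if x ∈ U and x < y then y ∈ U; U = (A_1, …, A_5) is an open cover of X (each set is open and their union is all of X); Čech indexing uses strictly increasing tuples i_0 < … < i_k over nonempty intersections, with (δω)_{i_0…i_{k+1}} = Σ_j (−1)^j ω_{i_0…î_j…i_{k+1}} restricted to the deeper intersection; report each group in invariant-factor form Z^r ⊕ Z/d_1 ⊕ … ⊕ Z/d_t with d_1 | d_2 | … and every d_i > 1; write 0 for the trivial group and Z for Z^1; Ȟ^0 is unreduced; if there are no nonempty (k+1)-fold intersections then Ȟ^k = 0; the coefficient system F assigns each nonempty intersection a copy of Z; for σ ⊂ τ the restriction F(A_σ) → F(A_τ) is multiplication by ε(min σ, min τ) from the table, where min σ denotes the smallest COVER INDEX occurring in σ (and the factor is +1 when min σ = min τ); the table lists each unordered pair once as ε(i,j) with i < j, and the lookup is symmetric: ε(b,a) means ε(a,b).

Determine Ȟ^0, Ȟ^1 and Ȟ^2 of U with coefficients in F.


intersection data:
  A12={d,g} A13={a,j} A14={i} A15={b,h} A23={c,f} A45={e}
C dims 5,6; δ0: rk 4, SNF 1^4
Ȟ^0 = (5 − 4) − 0 = 1, so Ȟ^0 ≅ Z
Ȟ^1 = (6 − 0) − 4 = 2, so Ȟ^1 ≅ Z^2
Ȟ^2 = (0 − 0) − 0 = 0, so Ȟ^2 ≅ 0

Ȟ^0(U;F) ≅ Z, Ȟ^1(U;F) ≅ Z^2 and Ȟ^2(U;F) ≅ 0


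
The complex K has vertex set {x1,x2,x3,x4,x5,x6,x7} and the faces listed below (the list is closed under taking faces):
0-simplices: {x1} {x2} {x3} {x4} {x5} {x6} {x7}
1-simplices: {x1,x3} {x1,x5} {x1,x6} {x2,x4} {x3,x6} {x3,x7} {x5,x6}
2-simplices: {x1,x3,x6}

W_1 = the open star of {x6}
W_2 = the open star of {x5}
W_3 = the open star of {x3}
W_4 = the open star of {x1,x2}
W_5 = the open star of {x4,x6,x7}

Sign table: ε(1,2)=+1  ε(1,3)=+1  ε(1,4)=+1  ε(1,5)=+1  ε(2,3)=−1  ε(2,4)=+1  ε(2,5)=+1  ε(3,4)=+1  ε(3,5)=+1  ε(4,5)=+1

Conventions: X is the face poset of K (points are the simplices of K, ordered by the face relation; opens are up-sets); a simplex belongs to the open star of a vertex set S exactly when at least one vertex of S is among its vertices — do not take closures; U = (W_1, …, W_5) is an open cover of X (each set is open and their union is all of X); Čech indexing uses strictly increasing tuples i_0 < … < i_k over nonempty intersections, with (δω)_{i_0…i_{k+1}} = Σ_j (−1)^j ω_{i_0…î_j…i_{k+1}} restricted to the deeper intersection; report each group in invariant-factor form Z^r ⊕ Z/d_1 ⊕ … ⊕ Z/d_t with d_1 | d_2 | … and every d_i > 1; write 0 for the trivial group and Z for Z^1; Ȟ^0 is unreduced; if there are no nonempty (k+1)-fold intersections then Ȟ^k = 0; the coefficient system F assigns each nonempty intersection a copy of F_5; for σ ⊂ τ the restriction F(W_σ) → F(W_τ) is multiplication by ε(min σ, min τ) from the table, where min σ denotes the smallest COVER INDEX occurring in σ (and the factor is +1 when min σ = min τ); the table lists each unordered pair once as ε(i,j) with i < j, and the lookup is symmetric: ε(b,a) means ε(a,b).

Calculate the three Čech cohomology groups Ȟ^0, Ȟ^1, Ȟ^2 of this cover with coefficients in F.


nerve simplices:
  W1={{x6},{x1,x6},{x3,x6},{x5,x6},{x1,x3,x6}} W2={{x5},{x1,x5},{x5,x6}} W3={{x3},{x1,x3},{x3,x6},{x3,x7},{x1,x3,x6}} W4={{x1},{x2},{x1,x3},{x1,x5},{x1,x6},{x2,x4},{x1,x3,x6}} W5={{x4},{x6},{x7},{x1,x6},{x2,x4},{x3,x6},{x3,x7},{x5,x6},{x1,x3,x6}}
  W12={{x5,x6}} W13={{x3,x6},{x1,x3,x6}} W14={{x1,x6},{x1,x3,x6}} W15={{x6},{x1,x6},{x3,x6},{x5,x6},{x1,x3,x6}} W24={{x1,x5}} W25={{x5,x6}} W34={{x1,x3},{x1,x3,x6}} W35={{x3,x6},{x3,x7},{x1,x3,x6}} W45={{x1,x6},{x2,x4},{x1,x3,x6}}
  W125={{x5,x6}} W134={{x1,x3,x6}} W135={{x3,x6},{x1,x3,x6}} W145={{x1,x6},{x1,x3,x6}} W345={{x1,x3,x6}}
  W1345={{x1,x3,x6}}
C dims 5,9,5,1; δ0: rk_F5 4; δ1: rk_F5 4; δ2: rk_F5 1
degree 0: 5−4−0 = 1 → Ȟ^0 ≅ Z/5
degree 1: 9−4−4 = 1 → Ȟ^1 ≅ Z/5
degree 2: 5−1−4 = 0 → Ȟ^2 ≅ 0

Ȟ^0 ≅ Z/5; Ȟ^1 ≅ Z/5; Ȟ^2 ≅ 0


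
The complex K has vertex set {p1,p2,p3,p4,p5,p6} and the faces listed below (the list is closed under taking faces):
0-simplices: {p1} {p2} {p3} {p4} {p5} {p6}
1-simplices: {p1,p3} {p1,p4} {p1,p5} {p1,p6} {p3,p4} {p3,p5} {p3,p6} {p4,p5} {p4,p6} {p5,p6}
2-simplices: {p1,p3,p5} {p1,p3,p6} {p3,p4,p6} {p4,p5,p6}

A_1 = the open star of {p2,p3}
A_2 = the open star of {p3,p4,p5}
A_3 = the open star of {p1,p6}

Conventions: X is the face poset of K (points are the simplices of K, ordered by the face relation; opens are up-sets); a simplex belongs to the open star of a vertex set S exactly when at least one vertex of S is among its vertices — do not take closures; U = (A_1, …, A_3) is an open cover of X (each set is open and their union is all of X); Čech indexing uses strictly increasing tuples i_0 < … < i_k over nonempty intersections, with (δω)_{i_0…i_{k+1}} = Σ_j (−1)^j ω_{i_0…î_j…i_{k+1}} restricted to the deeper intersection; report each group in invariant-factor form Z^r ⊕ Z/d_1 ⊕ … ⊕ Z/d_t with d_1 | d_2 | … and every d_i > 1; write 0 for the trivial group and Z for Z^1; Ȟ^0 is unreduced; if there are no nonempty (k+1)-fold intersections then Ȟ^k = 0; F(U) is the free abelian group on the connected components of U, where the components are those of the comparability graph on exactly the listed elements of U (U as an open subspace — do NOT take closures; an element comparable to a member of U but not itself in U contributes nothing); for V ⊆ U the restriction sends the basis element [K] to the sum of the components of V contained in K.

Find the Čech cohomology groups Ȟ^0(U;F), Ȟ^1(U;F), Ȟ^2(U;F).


nonempty intersections:
  A1={{p2},{p3},{p1,p3},{p3,p4},{p3,p5},{p3,p6},{p1,p3,p5},{p1,p3,p6},{p3,p4,p6}} A2={{p3},{p4},{p5},{p1,p3},{p1,p4},{p1,p5},{p3,p4},{p3,p5},{p3,p6},{p4,p5},{p4,p6},{p5,p6},{p1,p3,p5},{p1,p3,p6},{p3,p4,p6},{p4,p5,p6}} A3={{p1},{p6},{p1,p3},{p1,p4},{p1,p5},{p1,p6},{p3,p6},{p4,p6},{p5,p6},{p1,p3,p5},{p1,p3,p6},{p3,p4,p6},{p4,p5,p6}}
  A12={{p3},{p1,p3},{p3,p4},{p3,p5},{p3,p6},{p1,p3,p5},{p1,p3,p6},{p3,p4,p6}} A13={{p1,p3},{p3,p6},{p1,p3,p5},{p1,p3,p6},{p3,p4,p6}} A23={{p1,p3},{p1,p4},{p1,p5},{p3,p6},{p4,p6},{p5,p6},{p1,p3,p5},{p1,p3,p6},{p3,p4,p6},{p4,p5,p6}}
  A123={{p1,p3},{p3,p6},{p1,p3,p5},{p1,p3,p6},{p3,p4,p6}}
components per intersection:
  A1: {{p2}} {{p3},{p1,p3},{p3,p4},{p3,p5},{p3,p6},{p1,p3,p5},{p1,p3,p6},{p3,p4,p6}}
  A2: {{p3},{p4},{p5},{p1,p3},{p1,p4},{p1,p5},{p3,p4},{p3,p5},{p3,p6},{p4,p5},{p4,p6},{p5,p6},{p1,p3,p5},{p1,p3,p6},{p3,p4,p6},{p4,p5,p6}}
  A3: {{p1},{p6},{p1,p3},{p1,p4},{p1,p5},{p1,p6},{p3,p6},{p4,p6},{p5,p6},{p1,p3,p5},{p1,p3,p6},{p3,p4,p6},{p4,p5,p6}}
  A12: {{p3},{p1,p3},{p3,p4},{p3,p5},{p3,p6},{p1,p3,p5},{p1,p3,p6},{p3,p4,p6}}
  A13: {{p1,p3},{p3,p6},{p1,p3,p5},{p1,p3,p6},{p3,p4,p6}}
  A23: {{p1,p3},{p1,p5},{p3,p6},{p4,p6},{p5,p6},{p1,p3,p5},{p1,p3,p6},{p3,p4,p6},{p4,p5,p6}} {{p1,p4}}
  A123: {{p1,p3},{p3,p6},{p1,p3,p5},{p1,p3,p6},{p3,p4,p6}}
C dims 4,4,1; δ0: rk 2, SNF 1^2; δ1: rk 1, SNF 1^1
Ȟ^0: (4−2)−0=2 ⇒ Z^2
Ȟ^1: (4−1)−2=1 ⇒ Z
Ȟ^2: (1−0)−1=0 ⇒ 0

Ȟ^0 ≅ Z^2,  Ȟ^1 ≅ Z,  Ȟ^2 ≅ 0


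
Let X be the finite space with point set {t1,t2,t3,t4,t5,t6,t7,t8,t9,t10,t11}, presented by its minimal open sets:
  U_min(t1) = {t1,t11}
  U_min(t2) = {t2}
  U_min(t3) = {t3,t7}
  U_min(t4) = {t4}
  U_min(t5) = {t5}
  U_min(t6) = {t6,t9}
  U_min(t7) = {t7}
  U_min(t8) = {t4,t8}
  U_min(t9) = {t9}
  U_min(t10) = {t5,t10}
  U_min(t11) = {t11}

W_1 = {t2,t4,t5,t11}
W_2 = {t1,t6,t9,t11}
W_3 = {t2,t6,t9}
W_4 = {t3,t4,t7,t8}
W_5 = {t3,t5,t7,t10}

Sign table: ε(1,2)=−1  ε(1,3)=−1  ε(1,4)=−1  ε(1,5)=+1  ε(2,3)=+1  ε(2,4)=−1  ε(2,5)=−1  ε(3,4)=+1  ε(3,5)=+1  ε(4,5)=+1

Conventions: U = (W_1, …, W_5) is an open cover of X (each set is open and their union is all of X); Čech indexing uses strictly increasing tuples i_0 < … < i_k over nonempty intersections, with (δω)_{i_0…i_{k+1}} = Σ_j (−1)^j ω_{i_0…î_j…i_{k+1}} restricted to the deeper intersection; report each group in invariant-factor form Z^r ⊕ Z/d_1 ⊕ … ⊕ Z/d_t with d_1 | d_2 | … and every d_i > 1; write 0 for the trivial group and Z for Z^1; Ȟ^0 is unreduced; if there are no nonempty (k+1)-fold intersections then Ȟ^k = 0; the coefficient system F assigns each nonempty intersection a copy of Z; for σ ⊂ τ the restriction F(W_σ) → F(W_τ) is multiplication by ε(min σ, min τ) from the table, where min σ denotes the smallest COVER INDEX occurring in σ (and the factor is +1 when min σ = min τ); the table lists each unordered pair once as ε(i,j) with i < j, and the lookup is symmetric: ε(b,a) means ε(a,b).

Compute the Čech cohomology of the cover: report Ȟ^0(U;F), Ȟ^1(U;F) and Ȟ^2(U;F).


intersection data:
  W12={t11} W13={t2} W14={t4} W15={t5} W23={t6,t9} W45={t3,t7}
C dims 5,6; δ0: rk 5, SNF 1^4·2
Ȟ^0 = (5 − 5) − 0 = 0, so Ȟ^0 ≅ 0
Ȟ^1 = (6 − 0) − 5 = 1 plus torsion [2], so Ȟ^1 ≅ Z ⊕ Z/2
Ȟ^2 = (0 − 0) − 0 = 0, so Ȟ^2 ≅ 0

Ȟ^0(U;F) ≅ 0,  Ȟ^1(U;F) ≅ Z ⊕ Z/2,  Ȟ^2(U;F) ≅ 0


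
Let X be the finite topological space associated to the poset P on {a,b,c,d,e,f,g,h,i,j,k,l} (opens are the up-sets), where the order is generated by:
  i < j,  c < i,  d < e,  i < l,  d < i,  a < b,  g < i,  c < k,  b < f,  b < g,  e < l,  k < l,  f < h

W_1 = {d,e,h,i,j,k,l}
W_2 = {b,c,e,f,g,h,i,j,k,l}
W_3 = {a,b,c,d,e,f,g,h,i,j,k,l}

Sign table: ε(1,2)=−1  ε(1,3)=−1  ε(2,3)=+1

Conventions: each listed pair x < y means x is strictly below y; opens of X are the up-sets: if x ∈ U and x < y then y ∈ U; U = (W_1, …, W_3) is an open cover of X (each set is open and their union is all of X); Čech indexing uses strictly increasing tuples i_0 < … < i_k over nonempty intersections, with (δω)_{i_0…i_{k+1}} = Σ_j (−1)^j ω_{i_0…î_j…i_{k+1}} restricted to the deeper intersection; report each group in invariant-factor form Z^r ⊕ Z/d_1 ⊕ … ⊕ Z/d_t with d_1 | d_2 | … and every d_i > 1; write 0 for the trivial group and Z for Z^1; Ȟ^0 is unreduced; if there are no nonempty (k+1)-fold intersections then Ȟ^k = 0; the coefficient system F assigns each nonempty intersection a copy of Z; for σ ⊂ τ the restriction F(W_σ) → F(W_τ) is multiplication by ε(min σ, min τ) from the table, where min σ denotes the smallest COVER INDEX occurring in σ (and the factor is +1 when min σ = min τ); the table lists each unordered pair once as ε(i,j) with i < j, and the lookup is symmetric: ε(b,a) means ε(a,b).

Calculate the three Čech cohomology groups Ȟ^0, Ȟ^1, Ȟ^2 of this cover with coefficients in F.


nonempty intersections:
  W12={e,h,i,j,k,l} W13={d,e,h,i,j,k,l} W23={b,c,e,f,g,h,i,j,k,l}
  W123={e,h,i,j,k,l}
C dims 3,3,1; δ0: rk 2, SNF 1^2; δ1: rk 1, SNF 1^1
Ȟ^0: (3−2)−0=1 ⇒ Z
Ȟ^1: (3−1)−2=0 ⇒ 0
Ȟ^2: (1−0)−1=0 ⇒ 0

Ȟ^0 ≅ Z, Ȟ^1 ≅ 0 and Ȟ^2 ≅ 0


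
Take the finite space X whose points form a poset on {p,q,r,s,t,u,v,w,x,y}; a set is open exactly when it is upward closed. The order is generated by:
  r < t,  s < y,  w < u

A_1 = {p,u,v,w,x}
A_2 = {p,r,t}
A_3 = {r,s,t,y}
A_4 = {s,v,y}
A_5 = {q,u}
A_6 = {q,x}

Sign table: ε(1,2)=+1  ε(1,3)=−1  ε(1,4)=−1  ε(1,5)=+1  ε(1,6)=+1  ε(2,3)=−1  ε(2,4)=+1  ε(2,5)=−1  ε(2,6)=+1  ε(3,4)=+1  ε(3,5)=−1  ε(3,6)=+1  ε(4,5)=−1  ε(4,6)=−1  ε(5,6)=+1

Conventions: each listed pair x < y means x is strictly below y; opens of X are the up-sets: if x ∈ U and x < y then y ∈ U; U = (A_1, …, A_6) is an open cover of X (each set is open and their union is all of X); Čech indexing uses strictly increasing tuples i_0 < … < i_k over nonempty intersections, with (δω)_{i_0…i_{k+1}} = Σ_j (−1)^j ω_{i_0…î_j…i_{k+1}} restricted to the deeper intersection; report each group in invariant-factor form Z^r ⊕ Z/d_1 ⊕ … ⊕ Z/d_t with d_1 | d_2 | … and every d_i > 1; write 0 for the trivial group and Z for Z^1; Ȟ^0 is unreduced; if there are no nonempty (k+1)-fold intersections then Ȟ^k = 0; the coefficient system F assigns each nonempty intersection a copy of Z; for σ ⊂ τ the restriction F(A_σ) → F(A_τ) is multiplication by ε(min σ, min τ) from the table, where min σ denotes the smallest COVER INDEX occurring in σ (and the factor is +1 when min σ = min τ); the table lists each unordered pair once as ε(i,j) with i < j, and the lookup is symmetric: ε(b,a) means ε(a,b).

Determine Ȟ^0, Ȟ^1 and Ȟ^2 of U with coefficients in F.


nerve simplices:
  A12={p} A14={v} A15={u} A16={x} A23={r,t} A34={s,y} A56={q}
C dims 6,7; δ0: rk 5, SNF 1^5
degree 0: 6−5−0 = 1 → Ȟ^0 ≅ Z
degree 1: 7−0−5 = 2 → Ȟ^1 ≅ Z^2
degree 2: 0−0−0 = 0 → Ȟ^2 ≅ 0

Ȟ^0 ≅ Z, Ȟ^1 ≅ Z^2 and Ȟ^2 ≅ 0


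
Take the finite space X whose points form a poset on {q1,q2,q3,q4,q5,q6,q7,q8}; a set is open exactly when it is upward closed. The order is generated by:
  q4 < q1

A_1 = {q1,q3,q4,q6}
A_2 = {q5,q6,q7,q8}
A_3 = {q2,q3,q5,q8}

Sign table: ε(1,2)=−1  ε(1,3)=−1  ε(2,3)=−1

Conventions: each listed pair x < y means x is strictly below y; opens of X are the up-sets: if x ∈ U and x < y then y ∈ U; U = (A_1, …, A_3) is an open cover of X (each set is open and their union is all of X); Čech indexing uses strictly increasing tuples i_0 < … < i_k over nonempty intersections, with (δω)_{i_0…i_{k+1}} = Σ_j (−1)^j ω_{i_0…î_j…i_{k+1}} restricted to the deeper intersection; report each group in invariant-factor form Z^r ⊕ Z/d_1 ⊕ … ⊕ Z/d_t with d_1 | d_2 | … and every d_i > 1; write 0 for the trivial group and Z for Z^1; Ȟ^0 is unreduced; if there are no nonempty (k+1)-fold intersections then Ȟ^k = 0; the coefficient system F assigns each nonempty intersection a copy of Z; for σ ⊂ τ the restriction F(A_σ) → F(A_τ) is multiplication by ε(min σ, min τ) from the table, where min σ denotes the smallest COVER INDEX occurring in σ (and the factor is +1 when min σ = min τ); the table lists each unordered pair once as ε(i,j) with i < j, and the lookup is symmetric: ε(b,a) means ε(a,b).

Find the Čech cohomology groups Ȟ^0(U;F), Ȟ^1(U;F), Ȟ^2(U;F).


intersection data:
  A12={q6} A13={q3} A23={q5,q8}
C dims 3,3; δ0: rk 3, SNF 1^2·2
Ȟ^0 = (3 − 3) − 0 = 0, so Ȟ^0 ≅ 0
Ȟ^1 = (3 − 0) − 3 = 0 plus torsion [2], so Ȟ^1 ≅ Z/2
Ȟ^2 = (0 − 0) − 0 = 0, so Ȟ^2 ≅ 0

Ȟ^0 = 0, Ȟ^1 = Z/2 and Ȟ^2 = 0


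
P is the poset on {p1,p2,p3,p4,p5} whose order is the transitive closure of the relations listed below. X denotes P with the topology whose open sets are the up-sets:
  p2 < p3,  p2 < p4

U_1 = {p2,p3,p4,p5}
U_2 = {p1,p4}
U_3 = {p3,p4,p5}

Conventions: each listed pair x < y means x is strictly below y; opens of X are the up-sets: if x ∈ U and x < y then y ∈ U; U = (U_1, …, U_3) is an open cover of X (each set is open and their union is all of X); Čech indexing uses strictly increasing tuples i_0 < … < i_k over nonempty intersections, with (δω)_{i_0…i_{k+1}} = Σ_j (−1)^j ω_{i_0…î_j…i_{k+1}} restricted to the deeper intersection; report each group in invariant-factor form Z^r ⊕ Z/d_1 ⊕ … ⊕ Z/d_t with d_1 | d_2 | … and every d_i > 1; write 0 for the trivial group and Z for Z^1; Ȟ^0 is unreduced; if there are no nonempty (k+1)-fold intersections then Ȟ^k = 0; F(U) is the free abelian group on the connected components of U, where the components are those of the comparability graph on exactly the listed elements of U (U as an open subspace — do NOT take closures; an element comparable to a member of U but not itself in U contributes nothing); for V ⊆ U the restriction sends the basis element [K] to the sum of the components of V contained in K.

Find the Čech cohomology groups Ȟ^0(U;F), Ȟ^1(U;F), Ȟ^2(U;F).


Ȟ^0 ≅ Z^3, Ȟ^1 ≅ 0, Ȟ^2 ≅ 0

cover nerve:
  U12={p4} U13={p3,p4,p5} U23={p4}
  U123={p4}
components per intersection:
  U1: {p2,p3,p4} {p5}
  U2: {p1} {p4}
  U3: {p3} {p4} {p5}
  U12: {p4}
  U13: {p3} {p4} {p5}
  U23: {p4}
  U123: {p4}
C dims 7,5,1; δ0: rk 4, SNF 1^4; δ1: rk 1, SNF 1^1
Ȟ^0: (7−4)−0=3 ⇒ Z^3
Ȟ^1: (5−1)−4=0 ⇒ 0
Ȟ^2: (1−0)−1=0 ⇒ 0


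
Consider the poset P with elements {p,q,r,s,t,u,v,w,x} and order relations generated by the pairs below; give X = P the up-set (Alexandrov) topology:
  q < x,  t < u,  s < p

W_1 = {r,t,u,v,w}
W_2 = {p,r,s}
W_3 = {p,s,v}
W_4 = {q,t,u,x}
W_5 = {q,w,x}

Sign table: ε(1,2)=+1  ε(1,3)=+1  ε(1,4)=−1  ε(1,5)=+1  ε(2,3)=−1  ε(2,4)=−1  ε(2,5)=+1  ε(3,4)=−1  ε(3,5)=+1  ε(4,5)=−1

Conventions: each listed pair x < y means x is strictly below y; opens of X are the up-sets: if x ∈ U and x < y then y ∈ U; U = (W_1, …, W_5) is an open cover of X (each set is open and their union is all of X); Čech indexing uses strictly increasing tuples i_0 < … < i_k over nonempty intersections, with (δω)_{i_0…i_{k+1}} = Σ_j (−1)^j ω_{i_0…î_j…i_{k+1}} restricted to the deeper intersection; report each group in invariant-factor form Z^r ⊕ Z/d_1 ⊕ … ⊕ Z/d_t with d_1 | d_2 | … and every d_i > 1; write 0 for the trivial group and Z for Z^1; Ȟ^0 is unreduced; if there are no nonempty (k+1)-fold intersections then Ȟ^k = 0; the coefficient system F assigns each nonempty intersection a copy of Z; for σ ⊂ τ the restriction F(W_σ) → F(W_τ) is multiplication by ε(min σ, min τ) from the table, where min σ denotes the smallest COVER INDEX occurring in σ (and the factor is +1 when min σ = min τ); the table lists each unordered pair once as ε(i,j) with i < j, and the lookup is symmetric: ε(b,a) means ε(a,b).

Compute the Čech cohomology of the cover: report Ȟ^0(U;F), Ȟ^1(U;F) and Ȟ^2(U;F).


cover nerve:
  W12={r} W13={v} W14={t,u} W15={w} W23={p,s} W45={q,x}
C dims 5,6; δ0: rk 5, SNF 1^4·2
Ȟ^0: (5−5)−0=0 ⇒ 0
Ȟ^1: (6−0)−5=1 plus torsion [2] ⇒ Z ⊕ Z/2
Ȟ^2: (0−0)−0=0 ⇒ 0

Ȟ^0(U;F) ≅ 0; Ȟ^1(U;F) ≅ Z ⊕ Z/2; Ȟ^2(U;F) ≅ 0


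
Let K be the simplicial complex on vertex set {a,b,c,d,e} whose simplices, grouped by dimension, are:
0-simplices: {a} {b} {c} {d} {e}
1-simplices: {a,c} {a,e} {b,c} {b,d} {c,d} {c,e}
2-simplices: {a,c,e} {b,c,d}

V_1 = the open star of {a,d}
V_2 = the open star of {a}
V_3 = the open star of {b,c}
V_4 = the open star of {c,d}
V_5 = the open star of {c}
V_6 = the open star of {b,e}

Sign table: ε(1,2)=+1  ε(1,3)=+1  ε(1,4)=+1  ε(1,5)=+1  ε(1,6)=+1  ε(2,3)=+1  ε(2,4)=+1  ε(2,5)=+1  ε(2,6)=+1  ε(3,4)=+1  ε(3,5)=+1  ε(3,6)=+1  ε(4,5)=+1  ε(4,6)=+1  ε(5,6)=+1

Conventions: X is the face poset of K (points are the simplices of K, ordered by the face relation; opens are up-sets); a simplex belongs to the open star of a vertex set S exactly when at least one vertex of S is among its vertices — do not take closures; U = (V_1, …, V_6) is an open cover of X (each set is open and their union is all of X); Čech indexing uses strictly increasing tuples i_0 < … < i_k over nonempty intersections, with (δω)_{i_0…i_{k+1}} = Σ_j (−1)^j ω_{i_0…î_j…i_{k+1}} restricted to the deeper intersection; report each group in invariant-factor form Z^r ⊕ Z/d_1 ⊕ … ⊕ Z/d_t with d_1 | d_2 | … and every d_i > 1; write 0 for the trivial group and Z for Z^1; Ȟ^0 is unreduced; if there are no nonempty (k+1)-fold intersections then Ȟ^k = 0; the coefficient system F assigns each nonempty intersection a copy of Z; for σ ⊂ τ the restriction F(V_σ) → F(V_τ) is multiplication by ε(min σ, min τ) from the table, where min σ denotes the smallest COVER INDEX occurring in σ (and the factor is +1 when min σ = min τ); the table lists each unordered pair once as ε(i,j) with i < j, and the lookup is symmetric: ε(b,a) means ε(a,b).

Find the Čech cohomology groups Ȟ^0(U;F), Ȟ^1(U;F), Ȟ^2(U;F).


Ȟ^0 ≅ Z,  Ȟ^1 ≅ 0,  Ȟ^2 ≅ 0

nerve of the cover:
  V1={{a},{d},{a,c},{a,e},{b,d},{c,d},{a,c,e},{b,c,d}} V2={{a},{a,c},{a,e},{a,c,e}} V3={{b},{c},{a,c},{b,c},{b,d},{c,d},{c,e},{a,c,e},{b,c,d}} V4={{c},{d},{a,c},{b,c},{b,d},{c,d},{c,e},{a,c,e},{b,c,d}} V5={{c},{a,c},{b,c},{c,d},{c,e},{a,c,e},{b,c,d}} V6={{b},{e},{a,e},{b,c},{b,d},{c,e},{a,c,e},{b,c,d}}
  V12={{a},{a,c},{a,e},{a,c,e}} V13={{a,c},{b,d},{c,d},{a,c,e},{b,c,d}} V14={{d},{a,c},{b,d},{c,d},{a,c,e},{b,c,d}} V15={{a,c},{c,d},{a,c,e},{b,c,d}} V16={{a,e},{b,d},{a,c,e},{b,c,d}} V23={{a,c},{a,c,e}} V24={{a,c},{a,c,e}} V25={{a,c},{a,c,e}} V26={{a,e},{a,c,e}} V34={{c},{a,c},{b,c},{b,d},{c,d},{c,e},{a,c,e},{b,c,d}} V35={{c},{a,c},{b,c},{c,d},{c,e},{a,c,e},{b,c,d}} V36={{b},{b,c},{b,d},{c,e},{a,c,e},{b,c,d}} V45={{c},{a,c},{b,c},{c,d},{c,e},{a,c,e},{b,c,d}} V46={{b,c},{b,d},{c,e},{a,c,e},{b,c,d}} V56={{b,c},{c,e},{a,c,e},{b,c,d}}
  V123={{a,c},{a,c,e}} V124={{a,c},{a,c,e}} V125={{a,c},{a,c,e}} V126={{a,e},{a,c,e}} V134={{a,c},{b,d},{c,d},{a,c,e},{b,c,d}} V135={{a,c},{c,d},{a,c,e},{b,c,d}} V136={{b,d},{a,c,e},{b,c,d}} V145={{a,c},{c,d},{a,c,e},{b,c,d}} V146={{b,d},{a,c,e},{b,c,d}} V156={{a,c,e},{b,c,d}} V234={{a,c},{a,c,e}} V235={{a,c},{a,c,e}} V236={{a,c,e}} V245={{a,c},{a,c,e}} V246={{a,c,e}} V256={{a,c,e}} V345={{c},{a,c},{b,c},{c,d},{c,e},{a,c,e},{b,c,d}} V346={{b,c},{b,d},{c,e},{a,c,e},{b,c,d}} V356={{b,c},{c,e},{a,c,e},{b,c,d}} V456={{b,c},{c,e},{a,c,e},{b,c,d}}
  V1234={{a,c},{a,c,e}} V1235={{a,c},{a,c,e}} V1236={{a,c,e}} V1245={{a,c},{a,c,e}} V1246={{a,c,e}} V1256={{a,c,e}} V1345={{a,c},{c,d},{a,c,e},{b,c,d}} V1346={{b,d},{a,c,e},{b,c,d}} V1356={{a,c,e},{b,c,d}} V1456={{a,c,e},{b,c,d}} V2345={{a,c},{a,c,e}} V2346={{a,c,e}} V2356={{a,c,e}} V2456={{a,c,e}} V3456={{b,c},{c,e},{a,c,e},{b,c,d}}
  V12345={{a,c},{a,c,e}} V12346={{a,c,e}} V12356={{a,c,e}} V12456={{a,c,e}} V13456={{a,c,e},{b,c,d}} V23456={{a,c,e}}
  V123456={{a,c,e}}
C dims 6,15,20,15; δ0: rk 5, SNF 1^5; δ1: rk 10, SNF 1^10; δ2: rk 10, SNF 1^10
Ȟ^0 = (6 − 5) − 0 = 1, so Ȟ^0 ≅ Z
Ȟ^1 = (15 − 10) − 5 = 0, so Ȟ^1 ≅ 0
Ȟ^2 = (20 − 10) − 10 = 0, so Ȟ^2 ≅ 0
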